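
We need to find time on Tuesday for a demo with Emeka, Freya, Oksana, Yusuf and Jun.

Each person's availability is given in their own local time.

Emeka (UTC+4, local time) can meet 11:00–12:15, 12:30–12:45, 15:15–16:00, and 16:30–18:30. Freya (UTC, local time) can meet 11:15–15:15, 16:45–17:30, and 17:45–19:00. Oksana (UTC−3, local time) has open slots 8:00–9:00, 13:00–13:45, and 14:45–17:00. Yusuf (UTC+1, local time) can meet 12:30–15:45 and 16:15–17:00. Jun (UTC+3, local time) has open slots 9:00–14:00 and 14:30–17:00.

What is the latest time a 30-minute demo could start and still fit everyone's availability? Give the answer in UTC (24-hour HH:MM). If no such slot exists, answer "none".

Emeka → UTC: 07:00–08:15, 08:30–08:45, 11:15–12:00, 12:30–14:30.
Freya → UTC: 11:15–15:15, 16:45–17:30, 17:45–19:00.
Oksana → UTC: 11:00–12:00, 16:00–16:45, 17:45–20:00.
Yusuf → UTC: 11:30–14:45, 15:15–16:00.
Jun → UTC: 06:00–11:00, 11:30–14:00.
Emeka ∩ Freya: 11:15–12:00, 12:30–14:30.
Emeka ∩ Freya ∩ Oksana: 11:15–12:00.
Emeka ∩ Freya ∩ Oksana ∩ Yusuf: 11:30–12:00.
Emeka ∩ Freya ∩ Oksana ∩ Yusuf ∩ Jun: 11:30–12:00.
Windows ≥ 30 min: 11:30–12:00.
Latest start in the last window 11:30–12:00 is 12:00 − 30 min = 11:30.

11:30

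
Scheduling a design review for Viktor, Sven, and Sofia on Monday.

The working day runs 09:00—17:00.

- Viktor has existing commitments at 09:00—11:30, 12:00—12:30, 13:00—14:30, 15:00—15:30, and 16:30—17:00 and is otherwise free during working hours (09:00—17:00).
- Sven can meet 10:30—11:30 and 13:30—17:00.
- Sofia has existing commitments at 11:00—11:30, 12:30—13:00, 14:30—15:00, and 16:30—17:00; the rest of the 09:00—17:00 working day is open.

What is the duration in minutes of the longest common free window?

Viktor free within 09:00–17:00: 11:30–12:00, 12:30–13:00, 14:30–15:00, 15:30–16:30.
Sofia free within 09:00–17:00: 09:00–11:00, 11:30–12:30, 13:00–14:30, 15:00–16:30.
Viktor ∩ Sven: 14:30–15:00, 15:30–16:30.
Viktor ∩ Sven ∩ Sofia: 15:30–16:30.
Single common window of 60 minutes.

60 minutes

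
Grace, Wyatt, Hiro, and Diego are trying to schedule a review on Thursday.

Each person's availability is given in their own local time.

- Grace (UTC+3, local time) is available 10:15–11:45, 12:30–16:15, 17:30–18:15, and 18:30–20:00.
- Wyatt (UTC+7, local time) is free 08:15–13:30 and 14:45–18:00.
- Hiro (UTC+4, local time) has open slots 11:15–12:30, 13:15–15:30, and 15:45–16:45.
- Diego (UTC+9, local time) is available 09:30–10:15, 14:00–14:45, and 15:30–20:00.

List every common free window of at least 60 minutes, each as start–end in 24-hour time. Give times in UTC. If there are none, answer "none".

09:30–11:00

Grace → UTC: 07:15–08:45, 09:30–13:15, 14:30–15:15, 15:30–17:00.
Wyatt → UTC: 01:15–06:30, 07:45–11:00.
Hiro → UTC: 07:15–08:30, 09:15–11:30, 11:45–12:45.
Diego → UTC: 00:30–01:15, 05:00–05:45, 06:30–11:00.
Grace ∩ Wyatt: 07:45–08:45, 09:30–11:00.
Grace ∩ Wyatt ∩ Hiro: 07:45–08:30, 09:30–11:00.
Grace ∩ Wyatt ∩ Hiro ∩ Diego: 07:45–08:30, 09:30–11:00.
Windows ≥ 60 min: 09:30–11:00.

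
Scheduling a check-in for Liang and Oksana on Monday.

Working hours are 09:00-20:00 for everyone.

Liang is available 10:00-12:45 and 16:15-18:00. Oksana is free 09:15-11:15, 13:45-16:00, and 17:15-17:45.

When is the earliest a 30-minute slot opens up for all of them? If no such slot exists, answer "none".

10:00

Liang ∩ Oksana: 10:00–11:15, 17:15–17:45.
Windows ≥ 30 min: 10:00–11:15, 17:15–17:45.
Earliest such window starts at 10:00.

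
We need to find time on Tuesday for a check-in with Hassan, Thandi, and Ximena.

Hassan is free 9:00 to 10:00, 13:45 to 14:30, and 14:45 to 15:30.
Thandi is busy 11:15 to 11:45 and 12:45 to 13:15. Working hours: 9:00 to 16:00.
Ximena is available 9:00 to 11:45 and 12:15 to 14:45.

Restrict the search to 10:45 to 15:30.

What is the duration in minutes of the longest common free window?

Thandi free within 09:00–16:00: 09:00–11:15, 11:45–12:45, 13:15–16:00.
Hassan ∩ Thandi: 09:00–10:00, 13:45–14:30, 14:45–15:30.
Hassan ∩ Thandi ∩ Ximena: 09:00–10:00, 13:45–14:30.
Restricted to 10:45–15:30: 13:45–14:30.
Single common window of 45 minutes.

45 minutes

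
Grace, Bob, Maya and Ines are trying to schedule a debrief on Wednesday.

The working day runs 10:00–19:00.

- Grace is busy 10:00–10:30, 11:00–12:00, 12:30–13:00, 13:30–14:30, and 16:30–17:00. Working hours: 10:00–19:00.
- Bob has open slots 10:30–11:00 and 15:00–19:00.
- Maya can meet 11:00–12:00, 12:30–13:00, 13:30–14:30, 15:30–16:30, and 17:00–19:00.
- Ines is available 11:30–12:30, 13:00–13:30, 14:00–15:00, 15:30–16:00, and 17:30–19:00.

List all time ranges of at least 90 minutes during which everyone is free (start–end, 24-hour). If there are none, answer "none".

17:30–19:00

Grace free within 10:00–19:00: 10:30–11:00, 12:00–12:30, 13:00–13:30, 14:30–16:30, 17:00–19:00.
Grace ∩ Bob: 10:30–11:00, 15:00–16:30, 17:00–19:00.
Grace ∩ Bob ∩ Maya: 15:30–16:30, 17:00–19:00.
Grace ∩ Bob ∩ Maya ∩ Ines: 15:30–16:00, 17:30–19:00.
Windows ≥ 90 min: 17:30–19:00.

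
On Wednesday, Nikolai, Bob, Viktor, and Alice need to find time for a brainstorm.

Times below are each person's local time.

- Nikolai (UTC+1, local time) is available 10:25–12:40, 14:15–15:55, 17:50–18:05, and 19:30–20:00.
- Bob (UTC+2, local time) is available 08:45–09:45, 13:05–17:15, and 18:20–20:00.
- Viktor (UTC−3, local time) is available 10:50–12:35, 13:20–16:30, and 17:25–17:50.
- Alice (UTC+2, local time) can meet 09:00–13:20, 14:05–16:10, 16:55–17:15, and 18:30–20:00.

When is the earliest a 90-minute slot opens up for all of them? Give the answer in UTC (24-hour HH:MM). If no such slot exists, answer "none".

none

Nikolai → UTC: 09:25–11:40, 13:15–14:55, 16:50–17:05, 18:30–19:00.
Bob → UTC: 06:45–07:45, 11:05–15:15, 16:20–18:00.
Viktor → UTC: 13:50–15:35, 16:20–19:30, 20:25–20:50.
Alice → UTC: 07:00–11:20, 12:05–14:10, 14:55–15:15, 16:30–18:00.
Nikolai ∩ Bob: 11:05–11:40, 13:15–14:55, 16:50–17:05.
Nikolai ∩ Bob ∩ Viktor: 13:50–14:55, 16:50–17:05.
Nikolai ∩ Bob ∩ Viktor ∩ Alice: 13:50–14:10, 16:50–17:05.
Windows ≥ 90 min: (none).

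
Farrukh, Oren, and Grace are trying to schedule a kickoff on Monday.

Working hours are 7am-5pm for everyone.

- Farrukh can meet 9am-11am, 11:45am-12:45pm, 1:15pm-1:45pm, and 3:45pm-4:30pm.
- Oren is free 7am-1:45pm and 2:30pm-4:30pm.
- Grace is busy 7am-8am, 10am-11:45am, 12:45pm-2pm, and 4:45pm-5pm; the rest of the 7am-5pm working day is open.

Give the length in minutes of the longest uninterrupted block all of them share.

60 minutes

Grace free within 07:00–17:00: 08:00–10:00, 11:45–12:45, 14:00–16:45.
Farrukh ∩ Oren: 09:00–11:00, 11:45–12:45, 13:15–13:45, 15:45–16:30.
Farrukh ∩ Oren ∩ Grace: 09:00–10:00, 11:45–12:45, 15:45–16:30.
Common window lengths: 60, 60, 45 min; longest is 60.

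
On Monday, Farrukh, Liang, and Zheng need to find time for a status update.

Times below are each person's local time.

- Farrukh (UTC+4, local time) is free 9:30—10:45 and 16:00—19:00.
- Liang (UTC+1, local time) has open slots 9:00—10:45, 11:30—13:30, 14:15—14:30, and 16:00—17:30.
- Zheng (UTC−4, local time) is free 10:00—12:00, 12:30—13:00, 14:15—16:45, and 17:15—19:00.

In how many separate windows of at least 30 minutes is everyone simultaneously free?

0

Farrukh → UTC: 05:30–06:45, 12:00–15:00.
Liang → UTC: 08:00–09:45, 10:30–12:30, 13:15–13:30, 15:00–16:30.
Zheng → UTC: 14:00–16:00, 16:30–17:00, 18:15–20:45, 21:15–23:00.
Farrukh ∩ Liang: 12:00–12:30, 13:15–13:30.
Farrukh ∩ Liang ∩ Zheng: (none).
Windows ≥ 30 min: (none).
That's 0 windows.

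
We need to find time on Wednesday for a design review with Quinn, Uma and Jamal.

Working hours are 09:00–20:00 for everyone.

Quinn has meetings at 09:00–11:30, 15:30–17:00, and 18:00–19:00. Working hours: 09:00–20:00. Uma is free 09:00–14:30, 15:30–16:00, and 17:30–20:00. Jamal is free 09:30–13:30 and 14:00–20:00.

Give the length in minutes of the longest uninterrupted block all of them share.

Quinn free within 09:00–20:00: 11:30–15:30, 17:00–18:00, 19:00–20:00.
Quinn ∩ Uma: 11:30–14:30, 17:30–18:00, 19:00–20:00.
Quinn ∩ Uma ∩ Jamal: 11:30–13:30, 14:00–14:30, 17:30–18:00, 19:00–20:00.
Common window lengths: 120, 30, 30, 60 min; longest is 120.

120 minutes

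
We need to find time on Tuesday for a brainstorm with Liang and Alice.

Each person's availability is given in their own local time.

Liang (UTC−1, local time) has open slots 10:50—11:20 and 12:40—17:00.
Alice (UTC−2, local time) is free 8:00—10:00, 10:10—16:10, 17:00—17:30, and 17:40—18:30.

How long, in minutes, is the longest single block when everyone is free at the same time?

260 minutes

Liang → UTC: 11:50–12:20, 13:40–18:00.
Alice → UTC: 10:00–12:00, 12:10–18:10, 19:00–19:30, 19:40–20:30.
Liang ∩ Alice: 11:50–12:00, 12:10–12:20, 13:40–18:00.
Common window lengths: 10, 10, 260 min; longest is 260.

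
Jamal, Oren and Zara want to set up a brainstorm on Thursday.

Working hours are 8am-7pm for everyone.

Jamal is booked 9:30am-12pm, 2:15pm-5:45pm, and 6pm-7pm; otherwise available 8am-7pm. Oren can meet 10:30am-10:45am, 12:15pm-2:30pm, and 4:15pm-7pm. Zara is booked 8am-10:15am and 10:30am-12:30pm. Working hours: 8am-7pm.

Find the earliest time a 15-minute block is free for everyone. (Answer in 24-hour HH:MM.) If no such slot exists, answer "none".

Jamal free within 08:00–19:00: 08:00–09:30, 12:00–14:15, 17:45–18:00.
Zara free within 08:00–19:00: 10:15–10:30, 12:30–19:00.
Jamal ∩ Oren: 12:15–14:15, 17:45–18:00.
Jamal ∩ Oren ∩ Zara: 12:30–14:15, 17:45–18:00.
Windows ≥ 15 min: 12:30–14:15, 17:45–18:00.
Earliest such window starts at 12:30.

12:30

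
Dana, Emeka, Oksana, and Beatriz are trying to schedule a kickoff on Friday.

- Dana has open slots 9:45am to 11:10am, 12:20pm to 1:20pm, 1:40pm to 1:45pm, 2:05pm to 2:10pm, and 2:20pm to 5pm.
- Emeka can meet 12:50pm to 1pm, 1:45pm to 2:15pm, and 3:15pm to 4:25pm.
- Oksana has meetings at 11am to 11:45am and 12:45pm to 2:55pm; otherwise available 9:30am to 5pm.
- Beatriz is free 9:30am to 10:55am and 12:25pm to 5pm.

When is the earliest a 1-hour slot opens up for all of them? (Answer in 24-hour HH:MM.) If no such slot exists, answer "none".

15:15

Oksana free within 09:30–17:00: 09:30–11:00, 11:45–12:45, 14:55–17:00.
Dana ∩ Emeka: 12:50–13:00, 14:05–14:10, 15:15–16:25.
Dana ∩ Emeka ∩ Oksana: 15:15–16:25.
Dana ∩ Emeka ∩ Oksana ∩ Beatriz: 15:15–16:25.
Windows ≥ 60 min: 15:15–16:25.
Earliest such window starts at 15:15.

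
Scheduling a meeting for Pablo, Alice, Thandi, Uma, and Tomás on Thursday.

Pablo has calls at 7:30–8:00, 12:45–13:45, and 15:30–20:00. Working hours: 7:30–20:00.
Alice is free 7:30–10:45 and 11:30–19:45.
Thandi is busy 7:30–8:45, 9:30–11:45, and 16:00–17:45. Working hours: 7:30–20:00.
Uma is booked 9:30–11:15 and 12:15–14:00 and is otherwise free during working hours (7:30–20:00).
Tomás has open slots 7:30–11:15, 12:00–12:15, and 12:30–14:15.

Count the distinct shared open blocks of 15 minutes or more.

3

Pablo free within 07:30–20:00: 08:00–12:45, 13:45–15:30.
Thandi free within 07:30–20:00: 08:45–09:30, 11:45–16:00, 17:45–20:00.
Uma free within 07:30–20:00: 07:30–09:30, 11:15–12:15, 14:00–20:00.
Pablo ∩ Alice: 08:00–10:45, 11:30–12:45, 13:45–15:30.
Pablo ∩ Alice ∩ Thandi: 08:45–09:30, 11:45–12:45, 13:45–15:30.
Pablo ∩ Alice ∩ Thandi ∩ Uma: 08:45–09:30, 11:45–12:15, 14:00–15:30.
Pablo ∩ Alice ∩ Thandi ∩ Uma ∩ Tomás: 08:45–09:30, 12:00–12:15, 14:00–14:15.
Windows ≥ 15 min: 08:45–09:30, 12:00–12:15, 14:00–14:15.
That's 3 windows.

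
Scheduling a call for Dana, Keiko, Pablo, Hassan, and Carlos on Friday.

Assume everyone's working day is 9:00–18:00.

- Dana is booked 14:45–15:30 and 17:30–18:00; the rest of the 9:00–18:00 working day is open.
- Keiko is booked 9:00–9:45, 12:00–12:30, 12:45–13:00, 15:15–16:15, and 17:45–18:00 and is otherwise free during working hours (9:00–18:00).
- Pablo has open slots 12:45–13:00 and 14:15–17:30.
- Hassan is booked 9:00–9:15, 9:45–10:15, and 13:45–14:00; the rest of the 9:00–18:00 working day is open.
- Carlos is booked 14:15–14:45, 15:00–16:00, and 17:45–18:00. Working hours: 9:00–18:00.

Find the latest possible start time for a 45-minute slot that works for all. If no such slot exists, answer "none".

Dana free within 09:00–18:00: 09:00–14:45, 15:30–17:30.
Keiko free within 09:00–18:00: 09:45–12:00, 12:30–12:45, 13:00–15:15, 16:15–17:45.
Hassan free within 09:00–18:00: 09:15–09:45, 10:15–13:45, 14:00–18:00.
Carlos free within 09:00–18:00: 09:00–14:15, 14:45–15:00, 16:00–17:45.
Dana ∩ Keiko: 09:45–12:00, 12:30–12:45, 13:00–14:45, 16:15–17:30.
Dana ∩ Keiko ∩ Pablo: 14:15–14:45, 16:15–17:30.
Dana ∩ Keiko ∩ Pablo ∩ Hassan: 14:15–14:45, 16:15–17:30.
Dana ∩ Keiko ∩ Pablo ∩ Hassan ∩ Carlos: 16:15–17:30.
Windows ≥ 45 min: 16:15–17:30.
Latest start in the last window 16:15–17:30 is 17:30 − 45 min = 16:45.

16:45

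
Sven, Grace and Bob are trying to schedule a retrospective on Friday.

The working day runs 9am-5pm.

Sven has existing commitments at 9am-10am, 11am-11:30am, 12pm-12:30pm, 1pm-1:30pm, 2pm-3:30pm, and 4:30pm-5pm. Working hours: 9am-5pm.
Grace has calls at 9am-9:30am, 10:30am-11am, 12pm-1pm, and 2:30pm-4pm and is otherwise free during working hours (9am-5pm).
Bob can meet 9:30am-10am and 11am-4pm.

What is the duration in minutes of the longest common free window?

Sven free within 09:00–17:00: 10:00–11:00, 11:30–12:00, 12:30–13:00, 13:30–14:00, 15:30–16:30.
Grace free within 09:00–17:00: 09:30–10:30, 11:00–12:00, 13:00–14:30, 16:00–17:00.
Sven ∩ Grace: 10:00–10:30, 11:30–12:00, 13:30–14:00, 16:00–16:30.
Sven ∩ Grace ∩ Bob: 11:30–12:00, 13:30–14:00.
Common window lengths: 30, 30 min; longest is 30.

30 minutes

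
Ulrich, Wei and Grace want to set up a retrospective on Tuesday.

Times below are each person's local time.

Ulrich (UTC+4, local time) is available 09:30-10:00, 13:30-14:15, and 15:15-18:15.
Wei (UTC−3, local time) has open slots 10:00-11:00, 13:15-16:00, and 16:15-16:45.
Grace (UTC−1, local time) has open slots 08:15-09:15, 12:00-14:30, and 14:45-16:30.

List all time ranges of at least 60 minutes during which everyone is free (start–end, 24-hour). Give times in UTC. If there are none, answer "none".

Ulrich → UTC: 05:30–06:00, 09:30–10:15, 11:15–14:15.
Wei → UTC: 13:00–14:00, 16:15–19:00, 19:15–19:45.
Grace → UTC: 09:15–10:15, 13:00–15:30, 15:45–17:30.
Ulrich ∩ Wei: 13:00–14:00.
Ulrich ∩ Wei ∩ Grace: 13:00–14:00.
Windows ≥ 60 min: 13:00–14:00.

13:00–14:00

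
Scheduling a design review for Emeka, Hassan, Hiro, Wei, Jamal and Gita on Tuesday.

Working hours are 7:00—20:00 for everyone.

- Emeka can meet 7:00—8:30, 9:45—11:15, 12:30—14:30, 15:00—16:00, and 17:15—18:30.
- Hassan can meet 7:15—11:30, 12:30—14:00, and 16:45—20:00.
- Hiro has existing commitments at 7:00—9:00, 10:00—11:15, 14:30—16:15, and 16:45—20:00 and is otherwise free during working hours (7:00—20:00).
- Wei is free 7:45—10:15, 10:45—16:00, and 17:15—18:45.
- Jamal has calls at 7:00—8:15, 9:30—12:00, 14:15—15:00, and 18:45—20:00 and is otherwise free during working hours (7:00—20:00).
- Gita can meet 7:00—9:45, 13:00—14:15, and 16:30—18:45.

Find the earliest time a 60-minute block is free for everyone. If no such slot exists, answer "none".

Hiro free within 07:00–20:00: 09:00–10:00, 11:15–14:30, 16:15–16:45.
Jamal free within 07:00–20:00: 08:15–09:30, 12:00–14:15, 15:00–18:45.
Emeka ∩ Hassan: 07:15–08:30, 09:45–11:15, 12:30–14:00, 17:15–18:30.
Emeka ∩ Hassan ∩ Hiro: 09:45–10:00, 12:30–14:00.
Emeka ∩ Hassan ∩ Hiro ∩ Wei: 09:45–10:00, 12:30–14:00.
Emeka ∩ Hassan ∩ Hiro ∩ Wei ∩ Jamal: 12:30–14:00.
Emeka ∩ Hassan ∩ Hiro ∩ Wei ∩ Jamal ∩ Gita: 13:00–14:00.
Windows ≥ 60 min: 13:00–14:00.
Earliest such window starts at 13:00.

13:00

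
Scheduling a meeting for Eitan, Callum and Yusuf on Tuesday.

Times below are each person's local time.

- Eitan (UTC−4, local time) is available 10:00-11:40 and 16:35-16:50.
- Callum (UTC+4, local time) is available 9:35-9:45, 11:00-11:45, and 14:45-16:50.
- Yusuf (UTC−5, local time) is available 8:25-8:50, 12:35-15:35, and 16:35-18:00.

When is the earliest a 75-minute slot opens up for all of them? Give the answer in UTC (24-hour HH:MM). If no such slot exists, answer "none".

none

Eitan → UTC: 14:00–15:40, 20:35–20:50.
Callum → UTC: 05:35–05:45, 07:00–07:45, 10:45–12:50.
Yusuf → UTC: 13:25–13:50, 17:35–20:35, 21:35–23:00.
Eitan ∩ Callum: (none).
Eitan ∩ Callum ∩ Yusuf: (none).
Windows ≥ 75 min: (none).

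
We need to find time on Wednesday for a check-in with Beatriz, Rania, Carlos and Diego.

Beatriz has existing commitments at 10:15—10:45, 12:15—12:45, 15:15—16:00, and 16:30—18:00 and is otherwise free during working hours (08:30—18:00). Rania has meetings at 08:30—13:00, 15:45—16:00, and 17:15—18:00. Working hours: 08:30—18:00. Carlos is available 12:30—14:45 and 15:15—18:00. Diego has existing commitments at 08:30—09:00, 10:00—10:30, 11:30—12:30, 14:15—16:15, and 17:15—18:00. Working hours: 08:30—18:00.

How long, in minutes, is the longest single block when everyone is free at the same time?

Beatriz free within 08:30–18:00: 08:30–10:15, 10:45–12:15, 12:45–15:15, 16:00–16:30.
Rania free within 08:30–18:00: 13:00–15:45, 16:00–17:15.
Diego free within 08:30–18:00: 09:00–10:00, 10:30–11:30, 12:30–14:15, 16:15–17:15.
Beatriz ∩ Rania: 13:00–15:15, 16:00–16:30.
Beatriz ∩ Rania ∩ Carlos: 13:00–14:45, 16:00–16:30.
Beatriz ∩ Rania ∩ Carlos ∩ Diego: 13:00–14:15, 16:15–16:30.
Common window lengths: 75, 15 min; longest is 75.

75 minutes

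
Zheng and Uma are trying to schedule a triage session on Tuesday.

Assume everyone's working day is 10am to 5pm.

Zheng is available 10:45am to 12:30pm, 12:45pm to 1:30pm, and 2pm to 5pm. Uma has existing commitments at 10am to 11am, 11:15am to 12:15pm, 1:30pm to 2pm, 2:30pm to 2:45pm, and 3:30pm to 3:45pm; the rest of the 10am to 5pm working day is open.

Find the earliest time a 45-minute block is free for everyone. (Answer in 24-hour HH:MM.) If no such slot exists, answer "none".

Uma free within 10:00–17:00: 11:00–11:15, 12:15–13:30, 14:00–14:30, 14:45–15:30, 15:45–17:00.
Zheng ∩ Uma: 11:00–11:15, 12:15–12:30, 12:45–13:30, 14:00–14:30, 14:45–15:30, 15:45–17:00.
Windows ≥ 45 min: 12:45–13:30, 14:45–15:30, 15:45–17:00.
Earliest such window starts at 12:45.

12:45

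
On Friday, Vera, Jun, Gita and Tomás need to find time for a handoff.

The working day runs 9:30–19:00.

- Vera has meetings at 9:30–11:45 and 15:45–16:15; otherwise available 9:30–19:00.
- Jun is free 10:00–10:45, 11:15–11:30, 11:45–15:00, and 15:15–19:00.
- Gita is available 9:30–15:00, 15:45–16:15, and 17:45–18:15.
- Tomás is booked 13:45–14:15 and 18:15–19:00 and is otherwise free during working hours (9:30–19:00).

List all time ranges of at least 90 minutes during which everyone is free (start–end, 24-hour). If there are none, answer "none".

11:45–13:45

Vera free within 09:30–19:00: 11:45–15:45, 16:15–19:00.
Tomás free within 09:30–19:00: 09:30–13:45, 14:15–18:15.
Vera ∩ Jun: 11:45–15:00, 15:15–15:45, 16:15–19:00.
Vera ∩ Jun ∩ Gita: 11:45–15:00, 17:45–18:15.
Vera ∩ Jun ∩ Gita ∩ Tomás: 11:45–13:45, 14:15–15:00, 17:45–18:15.
Windows ≥ 90 min: 11:45–13:45.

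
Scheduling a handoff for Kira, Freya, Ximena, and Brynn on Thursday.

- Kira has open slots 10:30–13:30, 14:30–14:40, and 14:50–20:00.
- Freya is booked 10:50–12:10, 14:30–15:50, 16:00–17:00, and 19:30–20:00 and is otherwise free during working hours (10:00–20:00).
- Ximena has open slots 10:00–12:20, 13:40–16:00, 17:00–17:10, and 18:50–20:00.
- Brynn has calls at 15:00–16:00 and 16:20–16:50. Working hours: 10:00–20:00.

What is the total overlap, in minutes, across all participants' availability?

Freya free within 10:00–20:00: 10:00–10:50, 12:10–14:30, 15:50–16:00, 17:00–19:30.
Brynn free within 10:00–20:00: 10:00–15:00, 16:00–16:20, 16:50–20:00.
Kira ∩ Freya: 10:30–10:50, 12:10–13:30, 15:50–16:00, 17:00–19:30.
Kira ∩ Freya ∩ Ximena: 10:30–10:50, 12:10–12:20, 15:50–16:00, 17:00–17:10, 18:50–19:30.
Kira ∩ Freya ∩ Ximena ∩ Brynn: 10:30–10:50, 12:10–12:20, 17:00–17:10, 18:50–19:30.
Total common minutes: 20 + 10 + 10 + 40 = 80.

80 minutes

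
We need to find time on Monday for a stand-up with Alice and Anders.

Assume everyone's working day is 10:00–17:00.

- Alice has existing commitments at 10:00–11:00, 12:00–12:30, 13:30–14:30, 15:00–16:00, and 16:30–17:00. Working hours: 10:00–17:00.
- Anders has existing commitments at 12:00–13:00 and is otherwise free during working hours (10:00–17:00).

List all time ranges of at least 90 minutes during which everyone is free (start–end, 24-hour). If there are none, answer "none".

Alice free within 10:00–17:00: 11:00–12:00, 12:30–13:30, 14:30–15:00, 16:00–16:30.
Anders free within 10:00–17:00: 10:00–12:00, 13:00–17:00.
Alice ∩ Anders: 11:00–12:00, 13:00–13:30, 14:30–15:00, 16:00–16:30.
Windows ≥ 90 min: (none).

none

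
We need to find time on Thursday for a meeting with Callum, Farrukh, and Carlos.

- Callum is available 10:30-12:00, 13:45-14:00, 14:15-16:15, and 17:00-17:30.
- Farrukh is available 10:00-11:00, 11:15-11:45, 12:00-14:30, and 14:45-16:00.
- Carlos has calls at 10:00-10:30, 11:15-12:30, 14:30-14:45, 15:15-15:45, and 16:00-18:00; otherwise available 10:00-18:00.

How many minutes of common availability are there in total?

Carlos free within 10:00–18:00: 10:30–11:15, 12:30–14:30, 14:45–15:15, 15:45–16:00.
Callum ∩ Farrukh: 10:30–11:00, 11:15–11:45, 13:45–14:00, 14:15–14:30, 14:45–16:00.
Callum ∩ Farrukh ∩ Carlos: 10:30–11:00, 13:45–14:00, 14:15–14:30, 14:45–15:15, 15:45–16:00.
Total common minutes: 30 + 15 + 15 + 30 + 15 = 105.

105 minutes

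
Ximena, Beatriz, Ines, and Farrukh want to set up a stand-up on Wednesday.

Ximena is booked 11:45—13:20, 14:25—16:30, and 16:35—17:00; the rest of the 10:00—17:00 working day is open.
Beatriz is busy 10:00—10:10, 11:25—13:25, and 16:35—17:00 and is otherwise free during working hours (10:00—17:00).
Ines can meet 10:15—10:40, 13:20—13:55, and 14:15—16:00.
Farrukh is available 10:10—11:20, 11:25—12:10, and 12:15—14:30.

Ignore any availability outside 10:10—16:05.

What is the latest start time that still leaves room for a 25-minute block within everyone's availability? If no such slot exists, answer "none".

13:30

Ximena free within 10:00–17:00: 10:00–11:45, 13:20–14:25, 16:30–16:35.
Beatriz free within 10:00–17:00: 10:10–11:25, 13:25–16:35.
Ximena ∩ Beatriz: 10:10–11:25, 13:25–14:25, 16:30–16:35.
Ximena ∩ Beatriz ∩ Ines: 10:15–10:40, 13:25–13:55, 14:15–14:25.
Ximena ∩ Beatriz ∩ Ines ∩ Farrukh: 10:15–10:40, 13:25–13:55, 14:15–14:25.
Restricted to 10:10–16:05: 10:15–10:40, 13:25–13:55, 14:15–14:25.
Windows ≥ 25 min: 10:15–10:40, 13:25–13:55.
Latest start in the last window 13:25–13:55 is 13:55 − 25 min = 13:30.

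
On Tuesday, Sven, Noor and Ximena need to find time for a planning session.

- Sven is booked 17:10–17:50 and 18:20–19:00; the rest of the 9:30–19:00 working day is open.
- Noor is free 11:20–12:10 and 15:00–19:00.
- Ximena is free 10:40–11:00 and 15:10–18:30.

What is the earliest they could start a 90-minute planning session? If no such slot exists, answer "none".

15:10

Sven free within 09:30–19:00: 09:30–17:10, 17:50–18:20.
Sven ∩ Noor: 11:20–12:10, 15:00–17:10, 17:50–18:20.
Sven ∩ Noor ∩ Ximena: 15:10–17:10, 17:50–18:20.
Windows ≥ 90 min: 15:10–17:10.
Earliest such window starts at 15:10.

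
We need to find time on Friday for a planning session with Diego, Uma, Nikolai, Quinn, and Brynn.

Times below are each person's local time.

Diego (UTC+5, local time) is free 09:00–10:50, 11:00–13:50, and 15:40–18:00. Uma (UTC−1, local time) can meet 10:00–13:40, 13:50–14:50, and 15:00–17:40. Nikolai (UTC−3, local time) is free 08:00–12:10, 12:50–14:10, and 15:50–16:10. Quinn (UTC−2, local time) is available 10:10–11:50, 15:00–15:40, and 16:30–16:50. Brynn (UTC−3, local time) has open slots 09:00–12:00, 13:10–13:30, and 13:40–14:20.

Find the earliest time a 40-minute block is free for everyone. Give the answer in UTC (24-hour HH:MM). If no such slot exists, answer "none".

12:10

Diego → UTC: 04:00–05:50, 06:00–08:50, 10:40–13:00.
Uma → UTC: 11:00–14:40, 14:50–15:50, 16:00–18:40.
Nikolai → UTC: 11:00–15:10, 15:50–17:10, 18:50–19:10.
Quinn → UTC: 12:10–13:50, 17:00–17:40, 18:30–18:50.
Brynn → UTC: 12:00–15:00, 16:10–16:30, 16:40–17:20.
Diego ∩ Uma: 11:00–13:00.
Diego ∩ Uma ∩ Nikolai: 11:00–13:00.
Diego ∩ Uma ∩ Nikolai ∩ Quinn: 12:10–13:00.
Diego ∩ Uma ∩ Nikolai ∩ Quinn ∩ Brynn: 12:10–13:00.
Windows ≥ 40 min: 12:10–13:00.
Earliest such window starts at 12:10.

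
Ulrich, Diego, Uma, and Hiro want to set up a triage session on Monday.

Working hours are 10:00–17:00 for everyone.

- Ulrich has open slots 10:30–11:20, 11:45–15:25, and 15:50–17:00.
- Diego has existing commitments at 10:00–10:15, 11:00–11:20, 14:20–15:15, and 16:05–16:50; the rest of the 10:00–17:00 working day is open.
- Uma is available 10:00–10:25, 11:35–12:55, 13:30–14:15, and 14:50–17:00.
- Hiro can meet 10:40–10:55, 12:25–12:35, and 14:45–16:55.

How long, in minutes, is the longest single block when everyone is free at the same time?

Diego free within 10:00–17:00: 10:15–11:00, 11:20–14:20, 15:15–16:05, 16:50–17:00.
Ulrich ∩ Diego: 10:30–11:00, 11:45–14:20, 15:15–15:25, 15:50–16:05, 16:50–17:00.
Ulrich ∩ Diego ∩ Uma: 11:45–12:55, 13:30–14:15, 15:15–15:25, 15:50–16:05, 16:50–17:00.
Ulrich ∩ Diego ∩ Uma ∩ Hiro: 12:25–12:35, 15:15–15:25, 15:50–16:05, 16:50–16:55.
Common window lengths: 10, 10, 15, 5 min; longest is 15.

15 minutes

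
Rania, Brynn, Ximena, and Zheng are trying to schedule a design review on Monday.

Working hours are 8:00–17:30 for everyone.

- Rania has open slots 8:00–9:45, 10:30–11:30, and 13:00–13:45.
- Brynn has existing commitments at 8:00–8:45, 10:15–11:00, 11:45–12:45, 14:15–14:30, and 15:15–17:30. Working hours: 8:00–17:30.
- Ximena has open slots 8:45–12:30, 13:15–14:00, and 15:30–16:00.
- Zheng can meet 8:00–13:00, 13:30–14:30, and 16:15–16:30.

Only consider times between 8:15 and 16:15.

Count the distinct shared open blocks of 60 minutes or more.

Brynn free within 08:00–17:30: 08:45–10:15, 11:00–11:45, 12:45–14:15, 14:30–15:15.
Rania ∩ Brynn: 08:45–09:45, 11:00–11:30, 13:00–13:45.
Rania ∩ Brynn ∩ Ximena: 08:45–09:45, 11:00–11:30, 13:15–13:45.
Rania ∩ Brynn ∩ Ximena ∩ Zheng: 08:45–09:45, 11:00–11:30, 13:30–13:45.
Restricted to 08:15–16:15: 08:45–09:45, 11:00–11:30, 13:30–13:45.
Windows ≥ 60 min: 08:45–09:45.
That's 1 window.

1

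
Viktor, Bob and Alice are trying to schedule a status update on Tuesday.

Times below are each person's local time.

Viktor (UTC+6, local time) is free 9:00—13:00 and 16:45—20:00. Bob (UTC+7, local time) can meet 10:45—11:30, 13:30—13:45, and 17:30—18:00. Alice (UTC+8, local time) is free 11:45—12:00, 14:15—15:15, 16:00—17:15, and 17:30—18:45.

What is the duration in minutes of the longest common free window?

15 minutes

Viktor → UTC: 03:00–07:00, 10:45–14:00.
Bob → UTC: 03:45–04:30, 06:30–06:45, 10:30–11:00.
Alice → UTC: 03:45–04:00, 06:15–07:15, 08:00–09:15, 09:30–10:45.
Viktor ∩ Bob: 03:45–04:30, 06:30–06:45, 10:45–11:00.
Viktor ∩ Bob ∩ Alice: 03:45–04:00, 06:30–06:45.
Common window lengths: 15, 15 min; longest is 15.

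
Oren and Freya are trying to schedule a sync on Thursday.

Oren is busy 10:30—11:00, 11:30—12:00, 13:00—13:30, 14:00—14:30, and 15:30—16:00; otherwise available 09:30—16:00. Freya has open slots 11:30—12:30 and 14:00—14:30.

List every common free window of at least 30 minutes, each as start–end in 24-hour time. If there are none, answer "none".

Oren free within 09:30–16:00: 09:30–10:30, 11:00–11:30, 12:00–13:00, 13:30–14:00, 14:30–15:30.
Oren ∩ Freya: 12:00–12:30.
Windows ≥ 30 min: 12:00–12:30.

12:00–12:30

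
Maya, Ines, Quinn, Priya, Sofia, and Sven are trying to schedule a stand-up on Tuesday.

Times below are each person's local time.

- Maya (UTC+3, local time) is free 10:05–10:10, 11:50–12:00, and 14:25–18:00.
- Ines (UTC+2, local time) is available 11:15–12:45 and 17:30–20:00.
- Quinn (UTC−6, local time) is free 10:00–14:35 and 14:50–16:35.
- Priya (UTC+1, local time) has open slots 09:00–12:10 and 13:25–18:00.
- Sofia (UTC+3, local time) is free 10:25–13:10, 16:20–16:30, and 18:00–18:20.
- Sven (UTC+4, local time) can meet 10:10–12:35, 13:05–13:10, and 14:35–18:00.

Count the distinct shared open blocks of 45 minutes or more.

Maya → UTC: 07:05–07:10, 08:50–09:00, 11:25–15:00.
Ines → UTC: 09:15–10:45, 15:30–18:00.
Quinn → UTC: 16:00–20:35, 20:50–22:35.
Priya → UTC: 08:00–11:10, 12:25–17:00.
Sofia → UTC: 07:25–10:10, 13:20–13:30, 15:00–15:20.
Sven → UTC: 06:10–08:35, 09:05–09:10, 10:35–14:00.
Maya ∩ Ines: (none).
Maya ∩ Ines ∩ Quinn: (none).
Maya ∩ Ines ∩ Quinn ∩ Priya: (none).
Maya ∩ Ines ∩ Quinn ∩ Priya ∩ Sofia: (none).
Maya ∩ Ines ∩ Quinn ∩ Priya ∩ Sofia ∩ Sven: (none).
Windows ≥ 45 min: (none).
That's 0 windows.

0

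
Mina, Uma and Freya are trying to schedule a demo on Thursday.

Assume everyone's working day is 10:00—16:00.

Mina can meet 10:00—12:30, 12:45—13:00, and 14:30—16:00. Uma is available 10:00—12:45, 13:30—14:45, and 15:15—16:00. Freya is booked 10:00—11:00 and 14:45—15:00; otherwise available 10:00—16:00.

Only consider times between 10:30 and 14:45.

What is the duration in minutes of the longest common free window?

90 minutes

Freya free within 10:00–16:00: 11:00–14:45, 15:00–16:00.
Mina ∩ Uma: 10:00–12:30, 14:30–14:45, 15:15–16:00.
Mina ∩ Uma ∩ Freya: 11:00–12:30, 14:30–14:45, 15:15–16:00.
Restricted to 10:30–14:45: 11:00–12:30, 14:30–14:45.
Common window lengths: 90, 15 min; longest is 90.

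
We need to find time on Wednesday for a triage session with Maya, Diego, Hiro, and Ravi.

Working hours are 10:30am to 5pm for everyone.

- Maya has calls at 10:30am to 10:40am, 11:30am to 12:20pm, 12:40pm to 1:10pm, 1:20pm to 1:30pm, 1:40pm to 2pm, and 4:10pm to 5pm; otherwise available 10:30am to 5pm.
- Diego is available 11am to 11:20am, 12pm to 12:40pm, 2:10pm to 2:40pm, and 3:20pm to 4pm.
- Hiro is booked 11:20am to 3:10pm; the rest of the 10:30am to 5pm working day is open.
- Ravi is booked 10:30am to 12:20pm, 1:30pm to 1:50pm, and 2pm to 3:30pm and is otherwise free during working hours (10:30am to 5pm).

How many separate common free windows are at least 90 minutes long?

0

Maya free within 10:30–17:00: 10:40–11:30, 12:20–12:40, 13:10–13:20, 13:30–13:40, 14:00–16:10.
Hiro free within 10:30–17:00: 10:30–11:20, 15:10–17:00.
Ravi free within 10:30–17:00: 12:20–13:30, 13:50–14:00, 15:30–17:00.
Maya ∩ Diego: 11:00–11:20, 12:20–12:40, 14:10–14:40, 15:20–16:00.
Maya ∩ Diego ∩ Hiro: 11:00–11:20, 15:20–16:00.
Maya ∩ Diego ∩ Hiro ∩ Ravi: 15:30–16:00.
Windows ≥ 90 min: (none).
That's 0 windows.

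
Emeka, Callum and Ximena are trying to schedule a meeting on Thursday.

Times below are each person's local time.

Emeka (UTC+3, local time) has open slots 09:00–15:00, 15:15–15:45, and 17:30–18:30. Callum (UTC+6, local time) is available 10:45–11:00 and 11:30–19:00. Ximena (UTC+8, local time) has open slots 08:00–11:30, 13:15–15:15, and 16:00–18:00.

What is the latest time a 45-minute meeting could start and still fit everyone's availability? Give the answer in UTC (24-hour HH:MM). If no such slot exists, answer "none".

Emeka → UTC: 06:00–12:00, 12:15–12:45, 14:30–15:30.
Callum → UTC: 04:45–05:00, 05:30–13:00.
Ximena → UTC: 00:00–03:30, 05:15–07:15, 08:00–10:00.
Emeka ∩ Callum: 06:00–12:00, 12:15–12:45.
Emeka ∩ Callum ∩ Ximena: 06:00–07:15, 08:00–10:00.
Windows ≥ 45 min: 06:00–07:15, 08:00–10:00.
Latest start in the last window 08:00–10:00 is 10:00 − 45 min = 09:15.

09:15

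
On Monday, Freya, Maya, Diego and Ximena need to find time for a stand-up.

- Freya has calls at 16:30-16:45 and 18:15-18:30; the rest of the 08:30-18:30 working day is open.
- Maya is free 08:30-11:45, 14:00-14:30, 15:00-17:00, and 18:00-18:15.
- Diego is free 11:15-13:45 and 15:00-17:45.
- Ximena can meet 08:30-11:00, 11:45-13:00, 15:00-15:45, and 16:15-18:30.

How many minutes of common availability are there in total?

75 minutes

Freya free within 08:30–18:30: 08:30–16:30, 16:45–18:15.
Freya ∩ Maya: 08:30–11:45, 14:00–14:30, 15:00–16:30, 16:45–17:00, 18:00–18:15.
Freya ∩ Maya ∩ Diego: 11:15–11:45, 15:00–16:30, 16:45–17:00.
Freya ∩ Maya ∩ Diego ∩ Ximena: 15:00–15:45, 16:15–16:30, 16:45–17:00.
Total common minutes: 45 + 15 + 15 = 75.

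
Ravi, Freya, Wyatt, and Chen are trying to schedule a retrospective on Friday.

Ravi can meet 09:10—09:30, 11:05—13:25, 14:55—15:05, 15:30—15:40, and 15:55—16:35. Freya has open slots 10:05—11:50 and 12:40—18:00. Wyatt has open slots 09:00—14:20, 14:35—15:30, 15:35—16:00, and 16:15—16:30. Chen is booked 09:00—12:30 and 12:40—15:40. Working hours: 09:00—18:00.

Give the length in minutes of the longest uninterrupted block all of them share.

15 minutes

Chen free within 09:00–18:00: 12:30–12:40, 15:40–18:00.
Ravi ∩ Freya: 11:05–11:50, 12:40–13:25, 14:55–15:05, 15:30–15:40, 15:55–16:35.
Ravi ∩ Freya ∩ Wyatt: 11:05–11:50, 12:40–13:25, 14:55–15:05, 15:35–15:40, 15:55–16:00, 16:15–16:30.
Ravi ∩ Freya ∩ Wyatt ∩ Chen: 15:55–16:00, 16:15–16:30.
Common window lengths: 5, 15 min; longest is 15.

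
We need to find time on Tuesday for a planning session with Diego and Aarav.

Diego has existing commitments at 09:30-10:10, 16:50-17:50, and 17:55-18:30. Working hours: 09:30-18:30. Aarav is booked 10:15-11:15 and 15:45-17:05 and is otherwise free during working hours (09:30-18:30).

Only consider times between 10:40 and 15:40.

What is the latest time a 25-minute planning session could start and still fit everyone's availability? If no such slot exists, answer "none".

15:15

Diego free within 09:30–18:30: 10:10–16:50, 17:50–17:55.
Aarav free within 09:30–18:30: 09:30–10:15, 11:15–15:45, 17:05–18:30.
Diego ∩ Aarav: 10:10–10:15, 11:15–15:45, 17:50–17:55.
Restricted to 10:40–15:40: 11:15–15:40.
Windows ≥ 25 min: 11:15–15:40.
Latest start in the last window 11:15–15:40 is 15:40 − 25 min = 15:15.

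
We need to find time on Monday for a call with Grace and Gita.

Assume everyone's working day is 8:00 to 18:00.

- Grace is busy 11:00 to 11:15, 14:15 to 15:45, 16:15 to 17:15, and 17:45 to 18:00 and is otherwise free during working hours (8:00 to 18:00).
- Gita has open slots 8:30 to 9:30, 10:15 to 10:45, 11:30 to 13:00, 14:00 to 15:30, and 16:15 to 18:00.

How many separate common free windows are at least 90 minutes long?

Grace free within 08:00–18:00: 08:00–11:00, 11:15–14:15, 15:45–16:15, 17:15–17:45.
Grace ∩ Gita: 08:30–09:30, 10:15–10:45, 11:30–13:00, 14:00–14:15, 17:15–17:45.
Windows ≥ 90 min: 11:30–13:00.
That's 1 window.

1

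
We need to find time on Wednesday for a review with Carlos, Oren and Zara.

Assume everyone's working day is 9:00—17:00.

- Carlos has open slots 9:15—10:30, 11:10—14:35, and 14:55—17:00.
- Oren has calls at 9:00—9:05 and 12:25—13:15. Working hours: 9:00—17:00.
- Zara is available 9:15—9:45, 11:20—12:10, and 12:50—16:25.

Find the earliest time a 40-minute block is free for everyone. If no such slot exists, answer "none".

11:20

Oren free within 09:00–17:00: 09:05–12:25, 13:15–17:00.
Carlos ∩ Oren: 09:15–10:30, 11:10–12:25, 13:15–14:35, 14:55–17:00.
Carlos ∩ Oren ∩ Zara: 09:15–09:45, 11:20–12:10, 13:15–14:35, 14:55–16:25.
Windows ≥ 40 min: 11:20–12:10, 13:15–14:35, 14:55–16:25.
Earliest such window starts at 11:20.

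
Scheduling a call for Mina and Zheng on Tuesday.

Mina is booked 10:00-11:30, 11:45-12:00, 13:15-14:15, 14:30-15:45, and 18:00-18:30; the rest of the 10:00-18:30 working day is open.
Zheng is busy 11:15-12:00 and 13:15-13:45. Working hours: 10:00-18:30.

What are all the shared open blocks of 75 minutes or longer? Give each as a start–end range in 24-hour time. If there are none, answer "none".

Mina free within 10:00–18:30: 11:30–11:45, 12:00–13:15, 14:15–14:30, 15:45–18:00.
Zheng free within 10:00–18:30: 10:00–11:15, 12:00–13:15, 13:45–18:30.
Mina ∩ Zheng: 12:00–13:15, 14:15–14:30, 15:45–18:00.
Windows ≥ 75 min: 12:00–13:15, 15:45–18:00.

12:00–13:15, 15:45–18:00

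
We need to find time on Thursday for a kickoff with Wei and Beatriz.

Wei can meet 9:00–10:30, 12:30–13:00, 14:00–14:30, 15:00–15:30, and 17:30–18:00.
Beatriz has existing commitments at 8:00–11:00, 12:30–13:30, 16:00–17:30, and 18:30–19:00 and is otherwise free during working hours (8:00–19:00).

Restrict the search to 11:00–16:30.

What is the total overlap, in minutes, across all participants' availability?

Beatriz free within 08:00–19:00: 11:00–12:30, 13:30–16:00, 17:30–18:30.
Wei ∩ Beatriz: 14:00–14:30, 15:00–15:30, 17:30–18:00.
Restricted to 11:00–16:30: 14:00–14:30, 15:00–15:30.
Total common minutes: 30 + 30 = 60.

60 minutes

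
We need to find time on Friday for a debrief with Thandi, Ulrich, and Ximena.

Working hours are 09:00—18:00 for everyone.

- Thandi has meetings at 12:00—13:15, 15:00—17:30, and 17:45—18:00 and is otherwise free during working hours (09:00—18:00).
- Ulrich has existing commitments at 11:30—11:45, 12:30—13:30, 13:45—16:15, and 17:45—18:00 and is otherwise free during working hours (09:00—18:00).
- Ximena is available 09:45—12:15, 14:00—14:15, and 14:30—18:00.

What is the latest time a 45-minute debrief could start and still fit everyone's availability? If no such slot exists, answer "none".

Thandi free within 09:00–18:00: 09:00–12:00, 13:15–15:00, 17:30–17:45.
Ulrich free within 09:00–18:00: 09:00–11:30, 11:45–12:30, 13:30–13:45, 16:15–17:45.
Thandi ∩ Ulrich: 09:00–11:30, 11:45–12:00, 13:30–13:45, 17:30–17:45.
Thandi ∩ Ulrich ∩ Ximena: 09:45–11:30, 11:45–12:00, 17:30–17:45.
Windows ≥ 45 min: 09:45–11:30.
Latest start in the last window 09:45–11:30 is 11:30 − 45 min = 10:45.

10:45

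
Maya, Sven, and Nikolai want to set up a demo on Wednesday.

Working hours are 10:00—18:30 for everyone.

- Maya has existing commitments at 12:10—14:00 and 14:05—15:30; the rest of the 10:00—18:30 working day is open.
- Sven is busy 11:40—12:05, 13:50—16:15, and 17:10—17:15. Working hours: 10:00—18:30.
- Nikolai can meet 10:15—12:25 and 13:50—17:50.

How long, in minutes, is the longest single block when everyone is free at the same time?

Maya free within 10:00–18:30: 10:00–12:10, 14:00–14:05, 15:30–18:30.
Sven free within 10:00–18:30: 10:00–11:40, 12:05–13:50, 16:15–17:10, 17:15–18:30.
Maya ∩ Sven: 10:00–11:40, 12:05–12:10, 16:15–17:10, 17:15–18:30.
Maya ∩ Sven ∩ Nikolai: 10:15–11:40, 12:05–12:10, 16:15–17:10, 17:15–17:50.
Common window lengths: 85, 5, 55, 35 min; longest is 85.

85 minutes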